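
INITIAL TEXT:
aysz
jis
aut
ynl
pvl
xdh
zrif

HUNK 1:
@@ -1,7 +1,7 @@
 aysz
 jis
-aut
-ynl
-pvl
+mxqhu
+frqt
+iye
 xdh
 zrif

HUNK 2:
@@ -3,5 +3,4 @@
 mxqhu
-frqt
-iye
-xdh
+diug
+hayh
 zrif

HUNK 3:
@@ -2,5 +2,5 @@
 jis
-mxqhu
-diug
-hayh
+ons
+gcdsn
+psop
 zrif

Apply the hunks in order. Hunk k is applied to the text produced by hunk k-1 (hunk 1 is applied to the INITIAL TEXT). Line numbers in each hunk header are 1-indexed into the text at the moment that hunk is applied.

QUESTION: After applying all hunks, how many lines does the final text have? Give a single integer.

Hunk 1: at line 1 remove [aut,ynl,pvl] add [mxqhu,frqt,iye] -> 7 lines: aysz jis mxqhu frqt iye xdh zrif
Hunk 2: at line 3 remove [frqt,iye,xdh] add [diug,hayh] -> 6 lines: aysz jis mxqhu diug hayh zrif
Hunk 3: at line 2 remove [mxqhu,diug,hayh] add [ons,gcdsn,psop] -> 6 lines: aysz jis ons gcdsn psop zrif
Final line count: 6

Answer: 6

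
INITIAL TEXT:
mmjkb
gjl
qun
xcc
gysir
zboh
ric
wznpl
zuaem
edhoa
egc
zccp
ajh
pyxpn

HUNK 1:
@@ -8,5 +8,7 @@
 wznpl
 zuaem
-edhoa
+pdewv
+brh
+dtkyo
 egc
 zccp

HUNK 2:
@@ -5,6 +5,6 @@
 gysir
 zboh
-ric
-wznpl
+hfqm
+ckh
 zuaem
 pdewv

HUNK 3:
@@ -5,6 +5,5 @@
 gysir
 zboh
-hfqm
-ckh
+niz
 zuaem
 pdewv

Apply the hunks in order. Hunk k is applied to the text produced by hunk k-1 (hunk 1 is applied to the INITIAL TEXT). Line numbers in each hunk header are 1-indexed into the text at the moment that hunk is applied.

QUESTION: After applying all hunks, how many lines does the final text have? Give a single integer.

Answer: 15

Derivation:
Hunk 1: at line 8 remove [edhoa] add [pdewv,brh,dtkyo] -> 16 lines: mmjkb gjl qun xcc gysir zboh ric wznpl zuaem pdewv brh dtkyo egc zccp ajh pyxpn
Hunk 2: at line 5 remove [ric,wznpl] add [hfqm,ckh] -> 16 lines: mmjkb gjl qun xcc gysir zboh hfqm ckh zuaem pdewv brh dtkyo egc zccp ajh pyxpn
Hunk 3: at line 5 remove [hfqm,ckh] add [niz] -> 15 lines: mmjkb gjl qun xcc gysir zboh niz zuaem pdewv brh dtkyo egc zccp ajh pyxpn
Final line count: 15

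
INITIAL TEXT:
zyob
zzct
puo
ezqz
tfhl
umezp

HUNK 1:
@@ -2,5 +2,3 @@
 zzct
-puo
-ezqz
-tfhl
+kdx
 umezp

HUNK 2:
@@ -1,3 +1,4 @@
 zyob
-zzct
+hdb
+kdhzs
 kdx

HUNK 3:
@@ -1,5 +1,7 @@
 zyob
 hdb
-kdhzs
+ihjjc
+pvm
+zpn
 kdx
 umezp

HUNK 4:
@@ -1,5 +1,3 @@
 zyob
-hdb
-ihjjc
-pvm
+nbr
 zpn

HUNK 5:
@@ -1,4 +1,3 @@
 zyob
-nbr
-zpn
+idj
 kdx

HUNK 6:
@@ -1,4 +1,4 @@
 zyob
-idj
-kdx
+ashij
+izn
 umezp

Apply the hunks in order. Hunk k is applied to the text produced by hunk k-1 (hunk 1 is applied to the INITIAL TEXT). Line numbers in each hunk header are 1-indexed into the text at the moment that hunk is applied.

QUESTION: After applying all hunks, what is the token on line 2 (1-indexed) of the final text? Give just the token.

Answer: ashij

Derivation:
Hunk 1: at line 2 remove [puo,ezqz,tfhl] add [kdx] -> 4 lines: zyob zzct kdx umezp
Hunk 2: at line 1 remove [zzct] add [hdb,kdhzs] -> 5 lines: zyob hdb kdhzs kdx umezp
Hunk 3: at line 1 remove [kdhzs] add [ihjjc,pvm,zpn] -> 7 lines: zyob hdb ihjjc pvm zpn kdx umezp
Hunk 4: at line 1 remove [hdb,ihjjc,pvm] add [nbr] -> 5 lines: zyob nbr zpn kdx umezp
Hunk 5: at line 1 remove [nbr,zpn] add [idj] -> 4 lines: zyob idj kdx umezp
Hunk 6: at line 1 remove [idj,kdx] add [ashij,izn] -> 4 lines: zyob ashij izn umezp
Final line 2: ashij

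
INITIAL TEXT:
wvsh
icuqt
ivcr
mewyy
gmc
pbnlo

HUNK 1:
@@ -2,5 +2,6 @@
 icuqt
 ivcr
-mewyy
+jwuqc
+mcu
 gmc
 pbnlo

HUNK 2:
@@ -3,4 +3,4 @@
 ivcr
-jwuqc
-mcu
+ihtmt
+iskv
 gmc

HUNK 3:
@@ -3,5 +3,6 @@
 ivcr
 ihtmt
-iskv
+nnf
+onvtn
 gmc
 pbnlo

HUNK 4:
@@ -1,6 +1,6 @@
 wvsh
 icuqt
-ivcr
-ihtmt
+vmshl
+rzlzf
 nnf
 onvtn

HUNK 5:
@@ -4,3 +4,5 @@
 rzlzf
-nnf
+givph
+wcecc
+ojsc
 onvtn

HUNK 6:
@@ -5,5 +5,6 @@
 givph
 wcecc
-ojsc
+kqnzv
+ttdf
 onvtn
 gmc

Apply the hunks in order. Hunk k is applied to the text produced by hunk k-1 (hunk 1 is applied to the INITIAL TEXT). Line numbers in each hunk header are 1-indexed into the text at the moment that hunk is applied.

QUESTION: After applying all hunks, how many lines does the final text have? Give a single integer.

Answer: 11

Derivation:
Hunk 1: at line 2 remove [mewyy] add [jwuqc,mcu] -> 7 lines: wvsh icuqt ivcr jwuqc mcu gmc pbnlo
Hunk 2: at line 3 remove [jwuqc,mcu] add [ihtmt,iskv] -> 7 lines: wvsh icuqt ivcr ihtmt iskv gmc pbnlo
Hunk 3: at line 3 remove [iskv] add [nnf,onvtn] -> 8 lines: wvsh icuqt ivcr ihtmt nnf onvtn gmc pbnlo
Hunk 4: at line 1 remove [ivcr,ihtmt] add [vmshl,rzlzf] -> 8 lines: wvsh icuqt vmshl rzlzf nnf onvtn gmc pbnlo
Hunk 5: at line 4 remove [nnf] add [givph,wcecc,ojsc] -> 10 lines: wvsh icuqt vmshl rzlzf givph wcecc ojsc onvtn gmc pbnlo
Hunk 6: at line 5 remove [ojsc] add [kqnzv,ttdf] -> 11 lines: wvsh icuqt vmshl rzlzf givph wcecc kqnzv ttdf onvtn gmc pbnlo
Final line count: 11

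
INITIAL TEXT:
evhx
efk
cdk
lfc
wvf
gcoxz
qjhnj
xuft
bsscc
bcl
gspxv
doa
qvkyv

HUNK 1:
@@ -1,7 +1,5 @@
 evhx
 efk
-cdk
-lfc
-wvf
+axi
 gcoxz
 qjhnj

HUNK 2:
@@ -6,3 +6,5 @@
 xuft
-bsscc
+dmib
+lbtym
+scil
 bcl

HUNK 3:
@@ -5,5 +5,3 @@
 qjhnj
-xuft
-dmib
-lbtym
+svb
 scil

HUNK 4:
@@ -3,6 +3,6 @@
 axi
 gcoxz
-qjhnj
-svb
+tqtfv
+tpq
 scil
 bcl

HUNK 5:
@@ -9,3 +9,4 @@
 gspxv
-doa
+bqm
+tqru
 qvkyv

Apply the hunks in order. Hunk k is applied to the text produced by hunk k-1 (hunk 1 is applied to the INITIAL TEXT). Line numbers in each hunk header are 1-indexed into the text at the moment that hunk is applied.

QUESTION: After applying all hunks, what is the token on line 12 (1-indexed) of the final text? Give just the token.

Answer: qvkyv

Derivation:
Hunk 1: at line 1 remove [cdk,lfc,wvf] add [axi] -> 11 lines: evhx efk axi gcoxz qjhnj xuft bsscc bcl gspxv doa qvkyv
Hunk 2: at line 6 remove [bsscc] add [dmib,lbtym,scil] -> 13 lines: evhx efk axi gcoxz qjhnj xuft dmib lbtym scil bcl gspxv doa qvkyv
Hunk 3: at line 5 remove [xuft,dmib,lbtym] add [svb] -> 11 lines: evhx efk axi gcoxz qjhnj svb scil bcl gspxv doa qvkyv
Hunk 4: at line 3 remove [qjhnj,svb] add [tqtfv,tpq] -> 11 lines: evhx efk axi gcoxz tqtfv tpq scil bcl gspxv doa qvkyv
Hunk 5: at line 9 remove [doa] add [bqm,tqru] -> 12 lines: evhx efk axi gcoxz tqtfv tpq scil bcl gspxv bqm tqru qvkyv
Final line 12: qvkyv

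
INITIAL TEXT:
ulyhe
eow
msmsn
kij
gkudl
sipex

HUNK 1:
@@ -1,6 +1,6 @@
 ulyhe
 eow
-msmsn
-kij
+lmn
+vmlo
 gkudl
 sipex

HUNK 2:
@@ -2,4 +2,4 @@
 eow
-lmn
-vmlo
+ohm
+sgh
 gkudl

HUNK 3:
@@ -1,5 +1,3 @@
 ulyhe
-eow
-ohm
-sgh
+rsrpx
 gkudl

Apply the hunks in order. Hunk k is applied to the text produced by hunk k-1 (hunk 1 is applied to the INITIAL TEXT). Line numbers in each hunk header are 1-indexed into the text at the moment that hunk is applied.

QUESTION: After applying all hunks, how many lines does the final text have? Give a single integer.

Answer: 4

Derivation:
Hunk 1: at line 1 remove [msmsn,kij] add [lmn,vmlo] -> 6 lines: ulyhe eow lmn vmlo gkudl sipex
Hunk 2: at line 2 remove [lmn,vmlo] add [ohm,sgh] -> 6 lines: ulyhe eow ohm sgh gkudl sipex
Hunk 3: at line 1 remove [eow,ohm,sgh] add [rsrpx] -> 4 lines: ulyhe rsrpx gkudl sipex
Final line count: 4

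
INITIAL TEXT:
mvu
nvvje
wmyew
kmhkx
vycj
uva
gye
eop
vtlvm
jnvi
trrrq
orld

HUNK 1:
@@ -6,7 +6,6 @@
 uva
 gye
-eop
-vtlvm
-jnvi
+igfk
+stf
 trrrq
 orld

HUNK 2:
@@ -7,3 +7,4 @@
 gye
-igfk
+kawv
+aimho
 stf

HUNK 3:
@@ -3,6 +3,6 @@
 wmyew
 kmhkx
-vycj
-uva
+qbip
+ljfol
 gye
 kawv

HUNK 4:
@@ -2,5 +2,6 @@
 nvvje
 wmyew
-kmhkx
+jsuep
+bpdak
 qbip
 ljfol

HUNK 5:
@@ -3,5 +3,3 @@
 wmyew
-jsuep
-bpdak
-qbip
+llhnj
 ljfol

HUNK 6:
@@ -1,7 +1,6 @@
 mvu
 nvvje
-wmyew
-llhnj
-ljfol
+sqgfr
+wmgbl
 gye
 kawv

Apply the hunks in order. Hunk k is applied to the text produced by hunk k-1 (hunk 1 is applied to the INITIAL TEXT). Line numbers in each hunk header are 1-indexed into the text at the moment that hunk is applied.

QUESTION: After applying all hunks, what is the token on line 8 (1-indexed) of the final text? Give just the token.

Hunk 1: at line 6 remove [eop,vtlvm,jnvi] add [igfk,stf] -> 11 lines: mvu nvvje wmyew kmhkx vycj uva gye igfk stf trrrq orld
Hunk 2: at line 7 remove [igfk] add [kawv,aimho] -> 12 lines: mvu nvvje wmyew kmhkx vycj uva gye kawv aimho stf trrrq orld
Hunk 3: at line 3 remove [vycj,uva] add [qbip,ljfol] -> 12 lines: mvu nvvje wmyew kmhkx qbip ljfol gye kawv aimho stf trrrq orld
Hunk 4: at line 2 remove [kmhkx] add [jsuep,bpdak] -> 13 lines: mvu nvvje wmyew jsuep bpdak qbip ljfol gye kawv aimho stf trrrq orld
Hunk 5: at line 3 remove [jsuep,bpdak,qbip] add [llhnj] -> 11 lines: mvu nvvje wmyew llhnj ljfol gye kawv aimho stf trrrq orld
Hunk 6: at line 1 remove [wmyew,llhnj,ljfol] add [sqgfr,wmgbl] -> 10 lines: mvu nvvje sqgfr wmgbl gye kawv aimho stf trrrq orld
Final line 8: stf

Answer: stf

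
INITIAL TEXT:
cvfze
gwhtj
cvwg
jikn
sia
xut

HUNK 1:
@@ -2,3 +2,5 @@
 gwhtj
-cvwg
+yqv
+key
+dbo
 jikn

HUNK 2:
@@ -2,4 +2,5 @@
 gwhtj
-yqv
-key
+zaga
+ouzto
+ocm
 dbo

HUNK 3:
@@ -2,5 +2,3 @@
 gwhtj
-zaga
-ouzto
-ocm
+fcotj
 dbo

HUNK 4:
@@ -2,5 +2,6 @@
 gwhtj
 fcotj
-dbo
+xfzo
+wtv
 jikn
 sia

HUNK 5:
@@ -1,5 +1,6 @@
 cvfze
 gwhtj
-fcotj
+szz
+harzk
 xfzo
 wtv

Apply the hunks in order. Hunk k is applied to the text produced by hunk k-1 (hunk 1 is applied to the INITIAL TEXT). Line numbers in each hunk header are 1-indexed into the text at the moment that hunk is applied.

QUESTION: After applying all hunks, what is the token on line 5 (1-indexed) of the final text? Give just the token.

Answer: xfzo

Derivation:
Hunk 1: at line 2 remove [cvwg] add [yqv,key,dbo] -> 8 lines: cvfze gwhtj yqv key dbo jikn sia xut
Hunk 2: at line 2 remove [yqv,key] add [zaga,ouzto,ocm] -> 9 lines: cvfze gwhtj zaga ouzto ocm dbo jikn sia xut
Hunk 3: at line 2 remove [zaga,ouzto,ocm] add [fcotj] -> 7 lines: cvfze gwhtj fcotj dbo jikn sia xut
Hunk 4: at line 2 remove [dbo] add [xfzo,wtv] -> 8 lines: cvfze gwhtj fcotj xfzo wtv jikn sia xut
Hunk 5: at line 1 remove [fcotj] add [szz,harzk] -> 9 lines: cvfze gwhtj szz harzk xfzo wtv jikn sia xut
Final line 5: xfzo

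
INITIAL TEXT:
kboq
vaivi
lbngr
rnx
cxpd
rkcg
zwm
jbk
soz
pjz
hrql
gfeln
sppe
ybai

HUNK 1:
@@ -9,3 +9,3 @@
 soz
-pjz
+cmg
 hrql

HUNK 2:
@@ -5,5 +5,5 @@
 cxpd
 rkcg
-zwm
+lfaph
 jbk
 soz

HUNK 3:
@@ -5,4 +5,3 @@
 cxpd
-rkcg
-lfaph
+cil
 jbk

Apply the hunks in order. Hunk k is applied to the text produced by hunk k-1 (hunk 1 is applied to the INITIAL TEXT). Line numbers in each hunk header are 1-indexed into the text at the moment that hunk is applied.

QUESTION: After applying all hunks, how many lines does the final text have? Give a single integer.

Answer: 13

Derivation:
Hunk 1: at line 9 remove [pjz] add [cmg] -> 14 lines: kboq vaivi lbngr rnx cxpd rkcg zwm jbk soz cmg hrql gfeln sppe ybai
Hunk 2: at line 5 remove [zwm] add [lfaph] -> 14 lines: kboq vaivi lbngr rnx cxpd rkcg lfaph jbk soz cmg hrql gfeln sppe ybai
Hunk 3: at line 5 remove [rkcg,lfaph] add [cil] -> 13 lines: kboq vaivi lbngr rnx cxpd cil jbk soz cmg hrql gfeln sppe ybai
Final line count: 13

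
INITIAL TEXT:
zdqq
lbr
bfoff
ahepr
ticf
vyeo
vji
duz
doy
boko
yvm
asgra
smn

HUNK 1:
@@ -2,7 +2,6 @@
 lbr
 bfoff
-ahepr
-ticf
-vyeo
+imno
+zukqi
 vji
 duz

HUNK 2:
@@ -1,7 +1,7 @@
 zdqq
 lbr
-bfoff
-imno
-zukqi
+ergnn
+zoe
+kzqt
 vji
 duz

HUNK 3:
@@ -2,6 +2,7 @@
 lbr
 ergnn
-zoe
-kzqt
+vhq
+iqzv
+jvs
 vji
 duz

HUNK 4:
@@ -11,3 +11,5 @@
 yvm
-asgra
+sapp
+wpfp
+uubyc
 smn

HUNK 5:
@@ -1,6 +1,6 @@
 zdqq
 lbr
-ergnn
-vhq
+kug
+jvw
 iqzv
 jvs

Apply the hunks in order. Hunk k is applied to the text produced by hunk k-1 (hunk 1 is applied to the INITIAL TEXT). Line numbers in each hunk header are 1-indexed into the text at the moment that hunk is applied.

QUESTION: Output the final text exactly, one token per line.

Hunk 1: at line 2 remove [ahepr,ticf,vyeo] add [imno,zukqi] -> 12 lines: zdqq lbr bfoff imno zukqi vji duz doy boko yvm asgra smn
Hunk 2: at line 1 remove [bfoff,imno,zukqi] add [ergnn,zoe,kzqt] -> 12 lines: zdqq lbr ergnn zoe kzqt vji duz doy boko yvm asgra smn
Hunk 3: at line 2 remove [zoe,kzqt] add [vhq,iqzv,jvs] -> 13 lines: zdqq lbr ergnn vhq iqzv jvs vji duz doy boko yvm asgra smn
Hunk 4: at line 11 remove [asgra] add [sapp,wpfp,uubyc] -> 15 lines: zdqq lbr ergnn vhq iqzv jvs vji duz doy boko yvm sapp wpfp uubyc smn
Hunk 5: at line 1 remove [ergnn,vhq] add [kug,jvw] -> 15 lines: zdqq lbr kug jvw iqzv jvs vji duz doy boko yvm sapp wpfp uubyc smn

Answer: zdqq
lbr
kug
jvw
iqzv
jvs
vji
duz
doy
boko
yvm
sapp
wpfp
uubyc
smn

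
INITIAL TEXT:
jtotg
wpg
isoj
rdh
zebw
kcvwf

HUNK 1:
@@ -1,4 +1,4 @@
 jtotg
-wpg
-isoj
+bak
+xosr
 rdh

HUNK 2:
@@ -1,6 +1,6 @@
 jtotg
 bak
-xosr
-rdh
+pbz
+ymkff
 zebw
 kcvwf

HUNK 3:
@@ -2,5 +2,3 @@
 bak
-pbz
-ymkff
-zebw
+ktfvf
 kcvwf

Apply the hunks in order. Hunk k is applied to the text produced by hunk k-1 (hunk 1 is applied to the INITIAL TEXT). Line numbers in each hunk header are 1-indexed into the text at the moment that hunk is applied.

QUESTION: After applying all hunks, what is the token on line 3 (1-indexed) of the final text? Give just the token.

Answer: ktfvf

Derivation:
Hunk 1: at line 1 remove [wpg,isoj] add [bak,xosr] -> 6 lines: jtotg bak xosr rdh zebw kcvwf
Hunk 2: at line 1 remove [xosr,rdh] add [pbz,ymkff] -> 6 lines: jtotg bak pbz ymkff zebw kcvwf
Hunk 3: at line 2 remove [pbz,ymkff,zebw] add [ktfvf] -> 4 lines: jtotg bak ktfvf kcvwf
Final line 3: ktfvf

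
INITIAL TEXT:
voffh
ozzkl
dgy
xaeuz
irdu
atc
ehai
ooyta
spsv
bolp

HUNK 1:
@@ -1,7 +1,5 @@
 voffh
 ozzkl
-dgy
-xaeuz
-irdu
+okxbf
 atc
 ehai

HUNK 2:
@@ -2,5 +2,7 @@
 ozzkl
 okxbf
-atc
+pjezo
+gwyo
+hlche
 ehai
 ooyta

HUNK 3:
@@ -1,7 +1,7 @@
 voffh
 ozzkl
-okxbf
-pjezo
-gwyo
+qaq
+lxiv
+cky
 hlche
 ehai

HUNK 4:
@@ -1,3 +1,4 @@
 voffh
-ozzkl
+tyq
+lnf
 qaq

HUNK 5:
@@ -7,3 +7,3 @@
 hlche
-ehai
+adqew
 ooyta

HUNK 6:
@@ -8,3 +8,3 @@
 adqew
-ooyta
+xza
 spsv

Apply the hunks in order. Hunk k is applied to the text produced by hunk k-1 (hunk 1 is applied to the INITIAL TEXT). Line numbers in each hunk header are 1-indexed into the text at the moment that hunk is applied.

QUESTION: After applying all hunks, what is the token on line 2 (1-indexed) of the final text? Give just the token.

Answer: tyq

Derivation:
Hunk 1: at line 1 remove [dgy,xaeuz,irdu] add [okxbf] -> 8 lines: voffh ozzkl okxbf atc ehai ooyta spsv bolp
Hunk 2: at line 2 remove [atc] add [pjezo,gwyo,hlche] -> 10 lines: voffh ozzkl okxbf pjezo gwyo hlche ehai ooyta spsv bolp
Hunk 3: at line 1 remove [okxbf,pjezo,gwyo] add [qaq,lxiv,cky] -> 10 lines: voffh ozzkl qaq lxiv cky hlche ehai ooyta spsv bolp
Hunk 4: at line 1 remove [ozzkl] add [tyq,lnf] -> 11 lines: voffh tyq lnf qaq lxiv cky hlche ehai ooyta spsv bolp
Hunk 5: at line 7 remove [ehai] add [adqew] -> 11 lines: voffh tyq lnf qaq lxiv cky hlche adqew ooyta spsv bolp
Hunk 6: at line 8 remove [ooyta] add [xza] -> 11 lines: voffh tyq lnf qaq lxiv cky hlche adqew xza spsv bolp
Final line 2: tyq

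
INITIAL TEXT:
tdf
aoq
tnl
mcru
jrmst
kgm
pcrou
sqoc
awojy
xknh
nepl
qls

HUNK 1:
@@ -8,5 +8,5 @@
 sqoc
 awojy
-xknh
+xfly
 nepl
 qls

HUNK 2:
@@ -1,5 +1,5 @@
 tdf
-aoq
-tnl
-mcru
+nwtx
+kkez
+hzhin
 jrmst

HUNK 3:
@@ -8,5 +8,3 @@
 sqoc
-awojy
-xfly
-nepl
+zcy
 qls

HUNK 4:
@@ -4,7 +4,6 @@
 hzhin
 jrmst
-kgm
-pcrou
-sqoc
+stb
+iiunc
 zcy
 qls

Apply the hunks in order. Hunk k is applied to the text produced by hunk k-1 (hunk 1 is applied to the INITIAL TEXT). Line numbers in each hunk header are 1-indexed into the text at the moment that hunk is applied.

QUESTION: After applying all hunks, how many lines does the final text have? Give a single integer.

Hunk 1: at line 8 remove [xknh] add [xfly] -> 12 lines: tdf aoq tnl mcru jrmst kgm pcrou sqoc awojy xfly nepl qls
Hunk 2: at line 1 remove [aoq,tnl,mcru] add [nwtx,kkez,hzhin] -> 12 lines: tdf nwtx kkez hzhin jrmst kgm pcrou sqoc awojy xfly nepl qls
Hunk 3: at line 8 remove [awojy,xfly,nepl] add [zcy] -> 10 lines: tdf nwtx kkez hzhin jrmst kgm pcrou sqoc zcy qls
Hunk 4: at line 4 remove [kgm,pcrou,sqoc] add [stb,iiunc] -> 9 lines: tdf nwtx kkez hzhin jrmst stb iiunc zcy qls
Final line count: 9

Answer: 9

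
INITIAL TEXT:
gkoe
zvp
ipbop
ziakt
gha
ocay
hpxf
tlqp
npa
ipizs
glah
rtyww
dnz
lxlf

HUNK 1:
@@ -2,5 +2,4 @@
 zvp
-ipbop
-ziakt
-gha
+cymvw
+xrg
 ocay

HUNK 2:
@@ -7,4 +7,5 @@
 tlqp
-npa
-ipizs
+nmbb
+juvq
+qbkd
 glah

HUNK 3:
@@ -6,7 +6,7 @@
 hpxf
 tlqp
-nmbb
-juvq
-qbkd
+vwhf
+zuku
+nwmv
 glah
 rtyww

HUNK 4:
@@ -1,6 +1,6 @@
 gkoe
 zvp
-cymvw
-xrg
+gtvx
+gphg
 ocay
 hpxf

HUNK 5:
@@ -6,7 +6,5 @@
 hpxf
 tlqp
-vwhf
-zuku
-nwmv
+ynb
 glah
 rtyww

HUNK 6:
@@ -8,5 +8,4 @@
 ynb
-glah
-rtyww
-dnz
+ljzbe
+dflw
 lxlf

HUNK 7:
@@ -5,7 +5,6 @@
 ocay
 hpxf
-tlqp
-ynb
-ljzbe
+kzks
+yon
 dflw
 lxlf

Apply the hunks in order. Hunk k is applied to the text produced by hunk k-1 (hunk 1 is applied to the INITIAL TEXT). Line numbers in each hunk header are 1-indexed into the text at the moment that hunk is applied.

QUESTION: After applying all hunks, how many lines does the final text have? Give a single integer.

Answer: 10

Derivation:
Hunk 1: at line 2 remove [ipbop,ziakt,gha] add [cymvw,xrg] -> 13 lines: gkoe zvp cymvw xrg ocay hpxf tlqp npa ipizs glah rtyww dnz lxlf
Hunk 2: at line 7 remove [npa,ipizs] add [nmbb,juvq,qbkd] -> 14 lines: gkoe zvp cymvw xrg ocay hpxf tlqp nmbb juvq qbkd glah rtyww dnz lxlf
Hunk 3: at line 6 remove [nmbb,juvq,qbkd] add [vwhf,zuku,nwmv] -> 14 lines: gkoe zvp cymvw xrg ocay hpxf tlqp vwhf zuku nwmv glah rtyww dnz lxlf
Hunk 4: at line 1 remove [cymvw,xrg] add [gtvx,gphg] -> 14 lines: gkoe zvp gtvx gphg ocay hpxf tlqp vwhf zuku nwmv glah rtyww dnz lxlf
Hunk 5: at line 6 remove [vwhf,zuku,nwmv] add [ynb] -> 12 lines: gkoe zvp gtvx gphg ocay hpxf tlqp ynb glah rtyww dnz lxlf
Hunk 6: at line 8 remove [glah,rtyww,dnz] add [ljzbe,dflw] -> 11 lines: gkoe zvp gtvx gphg ocay hpxf tlqp ynb ljzbe dflw lxlf
Hunk 7: at line 5 remove [tlqp,ynb,ljzbe] add [kzks,yon] -> 10 lines: gkoe zvp gtvx gphg ocay hpxf kzks yon dflw lxlf
Final line count: 10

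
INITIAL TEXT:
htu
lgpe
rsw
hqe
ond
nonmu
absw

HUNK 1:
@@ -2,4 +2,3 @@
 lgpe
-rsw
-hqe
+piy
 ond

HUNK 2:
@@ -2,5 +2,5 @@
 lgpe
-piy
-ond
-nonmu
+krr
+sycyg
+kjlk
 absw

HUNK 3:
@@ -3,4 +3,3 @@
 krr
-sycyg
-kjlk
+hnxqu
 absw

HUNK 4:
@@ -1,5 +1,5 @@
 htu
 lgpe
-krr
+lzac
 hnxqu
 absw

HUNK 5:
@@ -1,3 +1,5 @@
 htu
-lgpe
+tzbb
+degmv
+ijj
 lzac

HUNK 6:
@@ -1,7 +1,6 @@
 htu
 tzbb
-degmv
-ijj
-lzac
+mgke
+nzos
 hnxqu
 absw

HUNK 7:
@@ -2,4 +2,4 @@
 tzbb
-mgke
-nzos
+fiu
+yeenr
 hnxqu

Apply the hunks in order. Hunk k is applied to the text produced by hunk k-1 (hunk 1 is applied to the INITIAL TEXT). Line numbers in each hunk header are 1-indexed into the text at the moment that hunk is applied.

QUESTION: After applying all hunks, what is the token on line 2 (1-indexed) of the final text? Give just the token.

Answer: tzbb

Derivation:
Hunk 1: at line 2 remove [rsw,hqe] add [piy] -> 6 lines: htu lgpe piy ond nonmu absw
Hunk 2: at line 2 remove [piy,ond,nonmu] add [krr,sycyg,kjlk] -> 6 lines: htu lgpe krr sycyg kjlk absw
Hunk 3: at line 3 remove [sycyg,kjlk] add [hnxqu] -> 5 lines: htu lgpe krr hnxqu absw
Hunk 4: at line 1 remove [krr] add [lzac] -> 5 lines: htu lgpe lzac hnxqu absw
Hunk 5: at line 1 remove [lgpe] add [tzbb,degmv,ijj] -> 7 lines: htu tzbb degmv ijj lzac hnxqu absw
Hunk 6: at line 1 remove [degmv,ijj,lzac] add [mgke,nzos] -> 6 lines: htu tzbb mgke nzos hnxqu absw
Hunk 7: at line 2 remove [mgke,nzos] add [fiu,yeenr] -> 6 lines: htu tzbb fiu yeenr hnxqu absw
Final line 2: tzbb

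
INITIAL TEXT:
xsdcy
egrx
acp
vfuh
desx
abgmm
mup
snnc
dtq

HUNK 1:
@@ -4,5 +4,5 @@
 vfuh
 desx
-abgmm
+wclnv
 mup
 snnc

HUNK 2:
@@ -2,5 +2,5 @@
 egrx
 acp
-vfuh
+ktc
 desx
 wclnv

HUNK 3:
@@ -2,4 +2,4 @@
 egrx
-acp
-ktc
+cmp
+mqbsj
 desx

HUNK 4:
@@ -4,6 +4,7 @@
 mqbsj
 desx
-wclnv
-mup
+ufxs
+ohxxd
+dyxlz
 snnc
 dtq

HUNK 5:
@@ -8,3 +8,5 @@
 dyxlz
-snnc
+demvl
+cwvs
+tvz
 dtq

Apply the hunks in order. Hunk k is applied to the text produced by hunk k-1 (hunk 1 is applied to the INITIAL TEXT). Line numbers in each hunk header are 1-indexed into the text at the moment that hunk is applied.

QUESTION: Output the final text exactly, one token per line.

Hunk 1: at line 4 remove [abgmm] add [wclnv] -> 9 lines: xsdcy egrx acp vfuh desx wclnv mup snnc dtq
Hunk 2: at line 2 remove [vfuh] add [ktc] -> 9 lines: xsdcy egrx acp ktc desx wclnv mup snnc dtq
Hunk 3: at line 2 remove [acp,ktc] add [cmp,mqbsj] -> 9 lines: xsdcy egrx cmp mqbsj desx wclnv mup snnc dtq
Hunk 4: at line 4 remove [wclnv,mup] add [ufxs,ohxxd,dyxlz] -> 10 lines: xsdcy egrx cmp mqbsj desx ufxs ohxxd dyxlz snnc dtq
Hunk 5: at line 8 remove [snnc] add [demvl,cwvs,tvz] -> 12 lines: xsdcy egrx cmp mqbsj desx ufxs ohxxd dyxlz demvl cwvs tvz dtq

Answer: xsdcy
egrx
cmp
mqbsj
desx
ufxs
ohxxd
dyxlz
demvl
cwvs
tvz
dtq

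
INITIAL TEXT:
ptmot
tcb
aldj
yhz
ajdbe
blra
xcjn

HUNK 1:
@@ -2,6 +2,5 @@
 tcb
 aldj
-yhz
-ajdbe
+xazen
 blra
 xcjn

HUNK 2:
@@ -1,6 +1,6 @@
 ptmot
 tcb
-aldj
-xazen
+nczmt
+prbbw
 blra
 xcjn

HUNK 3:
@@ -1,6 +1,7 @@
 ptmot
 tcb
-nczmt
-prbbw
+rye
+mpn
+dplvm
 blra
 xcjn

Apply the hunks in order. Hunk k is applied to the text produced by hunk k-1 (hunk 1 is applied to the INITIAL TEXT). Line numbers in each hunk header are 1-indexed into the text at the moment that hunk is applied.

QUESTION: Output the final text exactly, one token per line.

Hunk 1: at line 2 remove [yhz,ajdbe] add [xazen] -> 6 lines: ptmot tcb aldj xazen blra xcjn
Hunk 2: at line 1 remove [aldj,xazen] add [nczmt,prbbw] -> 6 lines: ptmot tcb nczmt prbbw blra xcjn
Hunk 3: at line 1 remove [nczmt,prbbw] add [rye,mpn,dplvm] -> 7 lines: ptmot tcb rye mpn dplvm blra xcjn

Answer: ptmot
tcb
rye
mpn
dplvm
blra
xcjn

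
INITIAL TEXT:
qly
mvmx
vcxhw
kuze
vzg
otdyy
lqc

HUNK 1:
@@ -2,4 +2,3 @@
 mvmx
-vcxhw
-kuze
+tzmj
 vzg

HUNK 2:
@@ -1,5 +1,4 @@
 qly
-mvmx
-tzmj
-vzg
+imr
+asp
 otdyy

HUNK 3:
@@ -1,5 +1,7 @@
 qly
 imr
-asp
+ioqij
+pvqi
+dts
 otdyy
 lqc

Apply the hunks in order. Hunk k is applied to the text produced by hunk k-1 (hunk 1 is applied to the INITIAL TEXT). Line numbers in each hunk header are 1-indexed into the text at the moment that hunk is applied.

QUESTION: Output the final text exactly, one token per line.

Hunk 1: at line 2 remove [vcxhw,kuze] add [tzmj] -> 6 lines: qly mvmx tzmj vzg otdyy lqc
Hunk 2: at line 1 remove [mvmx,tzmj,vzg] add [imr,asp] -> 5 lines: qly imr asp otdyy lqc
Hunk 3: at line 1 remove [asp] add [ioqij,pvqi,dts] -> 7 lines: qly imr ioqij pvqi dts otdyy lqc

Answer: qly
imr
ioqij
pvqi
dts
otdyy
lqc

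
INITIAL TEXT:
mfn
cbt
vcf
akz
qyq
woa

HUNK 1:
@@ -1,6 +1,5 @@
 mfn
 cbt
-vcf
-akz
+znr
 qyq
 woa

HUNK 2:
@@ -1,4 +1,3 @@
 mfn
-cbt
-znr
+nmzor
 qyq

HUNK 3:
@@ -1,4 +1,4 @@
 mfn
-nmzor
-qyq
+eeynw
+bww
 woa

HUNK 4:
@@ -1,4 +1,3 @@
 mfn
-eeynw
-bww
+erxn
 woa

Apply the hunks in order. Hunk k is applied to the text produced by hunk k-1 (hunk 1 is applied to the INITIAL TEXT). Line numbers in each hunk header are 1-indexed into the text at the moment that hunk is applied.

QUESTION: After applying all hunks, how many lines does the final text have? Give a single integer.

Answer: 3

Derivation:
Hunk 1: at line 1 remove [vcf,akz] add [znr] -> 5 lines: mfn cbt znr qyq woa
Hunk 2: at line 1 remove [cbt,znr] add [nmzor] -> 4 lines: mfn nmzor qyq woa
Hunk 3: at line 1 remove [nmzor,qyq] add [eeynw,bww] -> 4 lines: mfn eeynw bww woa
Hunk 4: at line 1 remove [eeynw,bww] add [erxn] -> 3 lines: mfn erxn woa
Final line count: 3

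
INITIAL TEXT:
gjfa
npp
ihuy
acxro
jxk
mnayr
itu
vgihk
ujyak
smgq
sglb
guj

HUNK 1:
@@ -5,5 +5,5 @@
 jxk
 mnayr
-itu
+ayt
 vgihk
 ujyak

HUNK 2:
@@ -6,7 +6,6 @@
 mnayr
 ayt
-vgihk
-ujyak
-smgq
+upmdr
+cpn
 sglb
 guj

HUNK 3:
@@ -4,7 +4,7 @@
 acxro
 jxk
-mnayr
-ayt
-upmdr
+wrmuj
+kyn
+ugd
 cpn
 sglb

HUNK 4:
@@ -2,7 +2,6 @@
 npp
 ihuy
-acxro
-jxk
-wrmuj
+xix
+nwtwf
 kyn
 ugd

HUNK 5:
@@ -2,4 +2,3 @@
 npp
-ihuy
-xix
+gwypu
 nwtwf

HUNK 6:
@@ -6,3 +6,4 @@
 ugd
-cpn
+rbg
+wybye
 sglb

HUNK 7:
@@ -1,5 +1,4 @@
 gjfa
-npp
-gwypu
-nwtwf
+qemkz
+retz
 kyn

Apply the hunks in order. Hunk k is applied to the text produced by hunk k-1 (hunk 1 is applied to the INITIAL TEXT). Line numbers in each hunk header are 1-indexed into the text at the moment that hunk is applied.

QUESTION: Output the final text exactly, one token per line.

Answer: gjfa
qemkz
retz
kyn
ugd
rbg
wybye
sglb
guj

Derivation:
Hunk 1: at line 5 remove [itu] add [ayt] -> 12 lines: gjfa npp ihuy acxro jxk mnayr ayt vgihk ujyak smgq sglb guj
Hunk 2: at line 6 remove [vgihk,ujyak,smgq] add [upmdr,cpn] -> 11 lines: gjfa npp ihuy acxro jxk mnayr ayt upmdr cpn sglb guj
Hunk 3: at line 4 remove [mnayr,ayt,upmdr] add [wrmuj,kyn,ugd] -> 11 lines: gjfa npp ihuy acxro jxk wrmuj kyn ugd cpn sglb guj
Hunk 4: at line 2 remove [acxro,jxk,wrmuj] add [xix,nwtwf] -> 10 lines: gjfa npp ihuy xix nwtwf kyn ugd cpn sglb guj
Hunk 5: at line 2 remove [ihuy,xix] add [gwypu] -> 9 lines: gjfa npp gwypu nwtwf kyn ugd cpn sglb guj
Hunk 6: at line 6 remove [cpn] add [rbg,wybye] -> 10 lines: gjfa npp gwypu nwtwf kyn ugd rbg wybye sglb guj
Hunk 7: at line 1 remove [npp,gwypu,nwtwf] add [qemkz,retz] -> 9 lines: gjfa qemkz retz kyn ugd rbg wybye sglb guj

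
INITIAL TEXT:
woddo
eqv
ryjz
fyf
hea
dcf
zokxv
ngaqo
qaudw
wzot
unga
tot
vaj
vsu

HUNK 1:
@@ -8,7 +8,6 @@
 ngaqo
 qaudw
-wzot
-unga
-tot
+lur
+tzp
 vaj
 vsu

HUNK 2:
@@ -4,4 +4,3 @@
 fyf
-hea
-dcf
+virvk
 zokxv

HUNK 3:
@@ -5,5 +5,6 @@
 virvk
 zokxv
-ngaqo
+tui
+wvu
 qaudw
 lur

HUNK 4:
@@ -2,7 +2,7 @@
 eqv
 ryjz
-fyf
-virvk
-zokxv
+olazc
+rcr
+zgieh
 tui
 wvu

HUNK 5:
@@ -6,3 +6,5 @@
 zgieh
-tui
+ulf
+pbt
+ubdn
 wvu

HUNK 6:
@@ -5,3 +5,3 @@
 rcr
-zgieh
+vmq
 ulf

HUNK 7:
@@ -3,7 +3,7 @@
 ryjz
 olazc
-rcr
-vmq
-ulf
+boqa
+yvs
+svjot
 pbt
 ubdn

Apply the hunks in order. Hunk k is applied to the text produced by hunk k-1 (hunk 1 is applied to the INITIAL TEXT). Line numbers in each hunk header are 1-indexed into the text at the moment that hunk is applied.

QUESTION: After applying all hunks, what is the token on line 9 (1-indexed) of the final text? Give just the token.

Answer: ubdn

Derivation:
Hunk 1: at line 8 remove [wzot,unga,tot] add [lur,tzp] -> 13 lines: woddo eqv ryjz fyf hea dcf zokxv ngaqo qaudw lur tzp vaj vsu
Hunk 2: at line 4 remove [hea,dcf] add [virvk] -> 12 lines: woddo eqv ryjz fyf virvk zokxv ngaqo qaudw lur tzp vaj vsu
Hunk 3: at line 5 remove [ngaqo] add [tui,wvu] -> 13 lines: woddo eqv ryjz fyf virvk zokxv tui wvu qaudw lur tzp vaj vsu
Hunk 4: at line 2 remove [fyf,virvk,zokxv] add [olazc,rcr,zgieh] -> 13 lines: woddo eqv ryjz olazc rcr zgieh tui wvu qaudw lur tzp vaj vsu
Hunk 5: at line 6 remove [tui] add [ulf,pbt,ubdn] -> 15 lines: woddo eqv ryjz olazc rcr zgieh ulf pbt ubdn wvu qaudw lur tzp vaj vsu
Hunk 6: at line 5 remove [zgieh] add [vmq] -> 15 lines: woddo eqv ryjz olazc rcr vmq ulf pbt ubdn wvu qaudw lur tzp vaj vsu
Hunk 7: at line 3 remove [rcr,vmq,ulf] add [boqa,yvs,svjot] -> 15 lines: woddo eqv ryjz olazc boqa yvs svjot pbt ubdn wvu qaudw lur tzp vaj vsu
Final line 9: ubdn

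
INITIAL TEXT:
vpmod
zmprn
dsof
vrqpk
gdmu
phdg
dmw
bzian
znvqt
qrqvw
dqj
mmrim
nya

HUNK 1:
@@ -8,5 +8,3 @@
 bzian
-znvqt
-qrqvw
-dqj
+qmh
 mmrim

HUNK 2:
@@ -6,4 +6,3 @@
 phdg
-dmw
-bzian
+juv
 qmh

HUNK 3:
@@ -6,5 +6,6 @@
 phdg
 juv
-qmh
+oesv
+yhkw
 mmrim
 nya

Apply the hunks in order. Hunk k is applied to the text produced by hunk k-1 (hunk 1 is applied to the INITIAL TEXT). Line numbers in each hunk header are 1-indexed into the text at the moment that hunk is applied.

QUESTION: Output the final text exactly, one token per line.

Hunk 1: at line 8 remove [znvqt,qrqvw,dqj] add [qmh] -> 11 lines: vpmod zmprn dsof vrqpk gdmu phdg dmw bzian qmh mmrim nya
Hunk 2: at line 6 remove [dmw,bzian] add [juv] -> 10 lines: vpmod zmprn dsof vrqpk gdmu phdg juv qmh mmrim nya
Hunk 3: at line 6 remove [qmh] add [oesv,yhkw] -> 11 lines: vpmod zmprn dsof vrqpk gdmu phdg juv oesv yhkw mmrim nya

Answer: vpmod
zmprn
dsof
vrqpk
gdmu
phdg
juv
oesv
yhkw
mmrim
nya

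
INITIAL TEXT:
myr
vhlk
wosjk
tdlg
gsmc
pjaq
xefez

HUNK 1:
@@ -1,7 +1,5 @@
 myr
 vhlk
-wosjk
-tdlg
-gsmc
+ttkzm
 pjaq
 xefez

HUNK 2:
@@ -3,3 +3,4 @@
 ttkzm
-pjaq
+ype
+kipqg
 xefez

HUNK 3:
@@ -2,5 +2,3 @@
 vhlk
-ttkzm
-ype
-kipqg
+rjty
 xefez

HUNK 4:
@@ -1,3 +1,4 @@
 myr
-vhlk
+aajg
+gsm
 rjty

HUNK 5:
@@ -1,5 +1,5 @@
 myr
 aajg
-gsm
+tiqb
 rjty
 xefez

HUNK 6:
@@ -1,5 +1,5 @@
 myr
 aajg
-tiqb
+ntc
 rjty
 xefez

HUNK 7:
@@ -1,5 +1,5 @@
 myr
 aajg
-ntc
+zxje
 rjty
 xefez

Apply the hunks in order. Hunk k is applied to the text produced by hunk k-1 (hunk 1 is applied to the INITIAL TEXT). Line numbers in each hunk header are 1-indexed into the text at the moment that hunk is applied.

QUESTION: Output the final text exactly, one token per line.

Hunk 1: at line 1 remove [wosjk,tdlg,gsmc] add [ttkzm] -> 5 lines: myr vhlk ttkzm pjaq xefez
Hunk 2: at line 3 remove [pjaq] add [ype,kipqg] -> 6 lines: myr vhlk ttkzm ype kipqg xefez
Hunk 3: at line 2 remove [ttkzm,ype,kipqg] add [rjty] -> 4 lines: myr vhlk rjty xefez
Hunk 4: at line 1 remove [vhlk] add [aajg,gsm] -> 5 lines: myr aajg gsm rjty xefez
Hunk 5: at line 1 remove [gsm] add [tiqb] -> 5 lines: myr aajg tiqb rjty xefez
Hunk 6: at line 1 remove [tiqb] add [ntc] -> 5 lines: myr aajg ntc rjty xefez
Hunk 7: at line 1 remove [ntc] add [zxje] -> 5 lines: myr aajg zxje rjty xefez

Answer: myr
aajg
zxje
rjty
xefez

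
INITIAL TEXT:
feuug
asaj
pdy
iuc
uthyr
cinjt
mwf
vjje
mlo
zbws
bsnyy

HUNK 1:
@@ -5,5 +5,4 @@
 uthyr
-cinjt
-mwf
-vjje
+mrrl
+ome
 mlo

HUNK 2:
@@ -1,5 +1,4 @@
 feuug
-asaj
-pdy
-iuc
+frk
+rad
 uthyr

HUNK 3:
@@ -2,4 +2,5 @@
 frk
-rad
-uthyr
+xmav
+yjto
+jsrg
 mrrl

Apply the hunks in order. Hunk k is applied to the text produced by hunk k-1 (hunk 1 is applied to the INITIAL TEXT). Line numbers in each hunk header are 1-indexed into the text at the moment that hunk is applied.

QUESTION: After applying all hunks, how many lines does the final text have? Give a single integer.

Hunk 1: at line 5 remove [cinjt,mwf,vjje] add [mrrl,ome] -> 10 lines: feuug asaj pdy iuc uthyr mrrl ome mlo zbws bsnyy
Hunk 2: at line 1 remove [asaj,pdy,iuc] add [frk,rad] -> 9 lines: feuug frk rad uthyr mrrl ome mlo zbws bsnyy
Hunk 3: at line 2 remove [rad,uthyr] add [xmav,yjto,jsrg] -> 10 lines: feuug frk xmav yjto jsrg mrrl ome mlo zbws bsnyy
Final line count: 10

Answer: 10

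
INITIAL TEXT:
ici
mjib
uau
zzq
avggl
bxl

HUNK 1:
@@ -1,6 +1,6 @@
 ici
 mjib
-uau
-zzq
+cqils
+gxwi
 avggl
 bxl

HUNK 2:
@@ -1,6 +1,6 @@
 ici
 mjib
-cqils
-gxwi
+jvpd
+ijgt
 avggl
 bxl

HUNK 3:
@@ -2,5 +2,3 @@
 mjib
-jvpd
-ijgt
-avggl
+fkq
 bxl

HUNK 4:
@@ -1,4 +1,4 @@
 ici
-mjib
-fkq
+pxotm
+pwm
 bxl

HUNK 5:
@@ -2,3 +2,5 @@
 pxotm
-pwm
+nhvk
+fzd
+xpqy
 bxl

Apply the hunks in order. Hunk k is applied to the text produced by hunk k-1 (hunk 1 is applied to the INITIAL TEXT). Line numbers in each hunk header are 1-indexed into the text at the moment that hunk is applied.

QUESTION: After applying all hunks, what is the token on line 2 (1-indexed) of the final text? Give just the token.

Hunk 1: at line 1 remove [uau,zzq] add [cqils,gxwi] -> 6 lines: ici mjib cqils gxwi avggl bxl
Hunk 2: at line 1 remove [cqils,gxwi] add [jvpd,ijgt] -> 6 lines: ici mjib jvpd ijgt avggl bxl
Hunk 3: at line 2 remove [jvpd,ijgt,avggl] add [fkq] -> 4 lines: ici mjib fkq bxl
Hunk 4: at line 1 remove [mjib,fkq] add [pxotm,pwm] -> 4 lines: ici pxotm pwm bxl
Hunk 5: at line 2 remove [pwm] add [nhvk,fzd,xpqy] -> 6 lines: ici pxotm nhvk fzd xpqy bxl
Final line 2: pxotm

Answer: pxotm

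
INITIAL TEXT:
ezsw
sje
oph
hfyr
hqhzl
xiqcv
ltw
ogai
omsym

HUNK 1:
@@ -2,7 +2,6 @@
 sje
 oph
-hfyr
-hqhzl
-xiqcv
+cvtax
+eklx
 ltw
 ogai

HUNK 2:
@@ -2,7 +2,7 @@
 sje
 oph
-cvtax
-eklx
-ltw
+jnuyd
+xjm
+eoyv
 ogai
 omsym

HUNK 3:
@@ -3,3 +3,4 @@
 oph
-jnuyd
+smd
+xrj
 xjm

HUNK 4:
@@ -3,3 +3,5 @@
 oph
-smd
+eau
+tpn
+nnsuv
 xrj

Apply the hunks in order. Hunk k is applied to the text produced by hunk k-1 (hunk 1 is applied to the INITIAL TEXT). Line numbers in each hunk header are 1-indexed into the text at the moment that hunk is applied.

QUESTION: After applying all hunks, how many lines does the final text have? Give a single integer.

Answer: 11

Derivation:
Hunk 1: at line 2 remove [hfyr,hqhzl,xiqcv] add [cvtax,eklx] -> 8 lines: ezsw sje oph cvtax eklx ltw ogai omsym
Hunk 2: at line 2 remove [cvtax,eklx,ltw] add [jnuyd,xjm,eoyv] -> 8 lines: ezsw sje oph jnuyd xjm eoyv ogai omsym
Hunk 3: at line 3 remove [jnuyd] add [smd,xrj] -> 9 lines: ezsw sje oph smd xrj xjm eoyv ogai omsym
Hunk 4: at line 3 remove [smd] add [eau,tpn,nnsuv] -> 11 lines: ezsw sje oph eau tpn nnsuv xrj xjm eoyv ogai omsym
Final line count: 11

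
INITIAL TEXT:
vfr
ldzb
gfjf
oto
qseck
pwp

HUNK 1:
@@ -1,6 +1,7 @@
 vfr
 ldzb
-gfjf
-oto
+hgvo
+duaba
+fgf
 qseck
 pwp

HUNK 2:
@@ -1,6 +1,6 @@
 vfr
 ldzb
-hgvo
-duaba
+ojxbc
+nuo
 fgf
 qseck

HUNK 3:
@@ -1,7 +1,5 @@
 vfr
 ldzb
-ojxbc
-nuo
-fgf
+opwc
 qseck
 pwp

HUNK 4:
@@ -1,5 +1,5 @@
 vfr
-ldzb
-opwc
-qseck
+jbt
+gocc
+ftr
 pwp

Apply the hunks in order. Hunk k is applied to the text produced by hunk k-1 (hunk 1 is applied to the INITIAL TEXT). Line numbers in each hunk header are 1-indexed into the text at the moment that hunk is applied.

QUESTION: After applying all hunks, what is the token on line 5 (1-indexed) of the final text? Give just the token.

Answer: pwp

Derivation:
Hunk 1: at line 1 remove [gfjf,oto] add [hgvo,duaba,fgf] -> 7 lines: vfr ldzb hgvo duaba fgf qseck pwp
Hunk 2: at line 1 remove [hgvo,duaba] add [ojxbc,nuo] -> 7 lines: vfr ldzb ojxbc nuo fgf qseck pwp
Hunk 3: at line 1 remove [ojxbc,nuo,fgf] add [opwc] -> 5 lines: vfr ldzb opwc qseck pwp
Hunk 4: at line 1 remove [ldzb,opwc,qseck] add [jbt,gocc,ftr] -> 5 lines: vfr jbt gocc ftr pwp
Final line 5: pwp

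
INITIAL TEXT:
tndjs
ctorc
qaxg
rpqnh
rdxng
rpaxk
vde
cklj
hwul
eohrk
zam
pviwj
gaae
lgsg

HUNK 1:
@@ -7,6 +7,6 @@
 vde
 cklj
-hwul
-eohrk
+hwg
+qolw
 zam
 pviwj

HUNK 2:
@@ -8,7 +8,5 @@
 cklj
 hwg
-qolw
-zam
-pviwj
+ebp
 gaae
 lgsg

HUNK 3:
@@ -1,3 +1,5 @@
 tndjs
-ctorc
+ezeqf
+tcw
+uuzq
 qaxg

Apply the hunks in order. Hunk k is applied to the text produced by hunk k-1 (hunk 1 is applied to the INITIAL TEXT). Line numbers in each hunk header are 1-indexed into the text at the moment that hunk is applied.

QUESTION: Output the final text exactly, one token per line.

Answer: tndjs
ezeqf
tcw
uuzq
qaxg
rpqnh
rdxng
rpaxk
vde
cklj
hwg
ebp
gaae
lgsg

Derivation:
Hunk 1: at line 7 remove [hwul,eohrk] add [hwg,qolw] -> 14 lines: tndjs ctorc qaxg rpqnh rdxng rpaxk vde cklj hwg qolw zam pviwj gaae lgsg
Hunk 2: at line 8 remove [qolw,zam,pviwj] add [ebp] -> 12 lines: tndjs ctorc qaxg rpqnh rdxng rpaxk vde cklj hwg ebp gaae lgsg
Hunk 3: at line 1 remove [ctorc] add [ezeqf,tcw,uuzq] -> 14 lines: tndjs ezeqf tcw uuzq qaxg rpqnh rdxng rpaxk vde cklj hwg ebp gaae lgsg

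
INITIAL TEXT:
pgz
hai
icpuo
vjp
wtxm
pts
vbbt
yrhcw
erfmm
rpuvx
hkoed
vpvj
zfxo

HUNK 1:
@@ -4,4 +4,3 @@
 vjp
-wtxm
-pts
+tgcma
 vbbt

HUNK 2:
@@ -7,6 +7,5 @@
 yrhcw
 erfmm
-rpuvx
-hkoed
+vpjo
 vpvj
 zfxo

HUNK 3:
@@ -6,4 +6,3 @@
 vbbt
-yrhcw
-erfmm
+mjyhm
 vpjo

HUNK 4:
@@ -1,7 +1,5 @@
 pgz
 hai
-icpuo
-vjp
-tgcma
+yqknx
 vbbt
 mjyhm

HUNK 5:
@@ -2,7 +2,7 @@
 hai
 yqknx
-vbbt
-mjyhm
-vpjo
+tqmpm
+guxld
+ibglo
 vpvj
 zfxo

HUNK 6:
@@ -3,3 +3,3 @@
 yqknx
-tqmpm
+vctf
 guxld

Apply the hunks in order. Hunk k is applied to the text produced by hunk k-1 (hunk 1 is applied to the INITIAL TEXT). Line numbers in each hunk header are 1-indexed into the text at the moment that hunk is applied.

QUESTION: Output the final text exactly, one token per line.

Hunk 1: at line 4 remove [wtxm,pts] add [tgcma] -> 12 lines: pgz hai icpuo vjp tgcma vbbt yrhcw erfmm rpuvx hkoed vpvj zfxo
Hunk 2: at line 7 remove [rpuvx,hkoed] add [vpjo] -> 11 lines: pgz hai icpuo vjp tgcma vbbt yrhcw erfmm vpjo vpvj zfxo
Hunk 3: at line 6 remove [yrhcw,erfmm] add [mjyhm] -> 10 lines: pgz hai icpuo vjp tgcma vbbt mjyhm vpjo vpvj zfxo
Hunk 4: at line 1 remove [icpuo,vjp,tgcma] add [yqknx] -> 8 lines: pgz hai yqknx vbbt mjyhm vpjo vpvj zfxo
Hunk 5: at line 2 remove [vbbt,mjyhm,vpjo] add [tqmpm,guxld,ibglo] -> 8 lines: pgz hai yqknx tqmpm guxld ibglo vpvj zfxo
Hunk 6: at line 3 remove [tqmpm] add [vctf] -> 8 lines: pgz hai yqknx vctf guxld ibglo vpvj zfxo

Answer: pgz
hai
yqknx
vctf
guxld
ibglo
vpvj
zfxo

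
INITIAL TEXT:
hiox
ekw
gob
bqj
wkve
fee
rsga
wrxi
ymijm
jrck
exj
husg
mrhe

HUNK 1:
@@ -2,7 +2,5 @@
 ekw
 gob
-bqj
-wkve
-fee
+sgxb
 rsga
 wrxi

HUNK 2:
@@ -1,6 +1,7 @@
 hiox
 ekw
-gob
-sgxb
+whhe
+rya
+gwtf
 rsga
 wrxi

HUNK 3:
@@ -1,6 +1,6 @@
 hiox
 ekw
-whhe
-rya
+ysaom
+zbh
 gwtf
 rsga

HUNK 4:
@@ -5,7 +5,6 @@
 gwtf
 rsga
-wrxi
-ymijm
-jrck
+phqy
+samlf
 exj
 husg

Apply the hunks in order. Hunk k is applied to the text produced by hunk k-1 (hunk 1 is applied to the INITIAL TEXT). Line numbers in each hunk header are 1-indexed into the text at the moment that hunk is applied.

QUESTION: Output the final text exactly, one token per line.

Hunk 1: at line 2 remove [bqj,wkve,fee] add [sgxb] -> 11 lines: hiox ekw gob sgxb rsga wrxi ymijm jrck exj husg mrhe
Hunk 2: at line 1 remove [gob,sgxb] add [whhe,rya,gwtf] -> 12 lines: hiox ekw whhe rya gwtf rsga wrxi ymijm jrck exj husg mrhe
Hunk 3: at line 1 remove [whhe,rya] add [ysaom,zbh] -> 12 lines: hiox ekw ysaom zbh gwtf rsga wrxi ymijm jrck exj husg mrhe
Hunk 4: at line 5 remove [wrxi,ymijm,jrck] add [phqy,samlf] -> 11 lines: hiox ekw ysaom zbh gwtf rsga phqy samlf exj husg mrhe

Answer: hiox
ekw
ysaom
zbh
gwtf
rsga
phqy
samlf
exj
husg
mrhe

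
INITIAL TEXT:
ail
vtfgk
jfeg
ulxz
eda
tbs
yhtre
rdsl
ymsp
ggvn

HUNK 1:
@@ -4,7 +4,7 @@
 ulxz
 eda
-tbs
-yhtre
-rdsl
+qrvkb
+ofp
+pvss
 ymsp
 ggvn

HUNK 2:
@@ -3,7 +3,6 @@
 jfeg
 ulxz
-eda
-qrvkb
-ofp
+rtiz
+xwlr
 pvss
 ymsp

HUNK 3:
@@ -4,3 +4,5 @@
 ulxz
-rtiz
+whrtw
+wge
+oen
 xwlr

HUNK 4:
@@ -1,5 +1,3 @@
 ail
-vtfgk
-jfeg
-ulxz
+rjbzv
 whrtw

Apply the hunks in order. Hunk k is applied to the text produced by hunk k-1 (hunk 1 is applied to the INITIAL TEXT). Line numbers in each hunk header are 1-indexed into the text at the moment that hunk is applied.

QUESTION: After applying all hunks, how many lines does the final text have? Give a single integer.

Answer: 9

Derivation:
Hunk 1: at line 4 remove [tbs,yhtre,rdsl] add [qrvkb,ofp,pvss] -> 10 lines: ail vtfgk jfeg ulxz eda qrvkb ofp pvss ymsp ggvn
Hunk 2: at line 3 remove [eda,qrvkb,ofp] add [rtiz,xwlr] -> 9 lines: ail vtfgk jfeg ulxz rtiz xwlr pvss ymsp ggvn
Hunk 3: at line 4 remove [rtiz] add [whrtw,wge,oen] -> 11 lines: ail vtfgk jfeg ulxz whrtw wge oen xwlr pvss ymsp ggvn
Hunk 4: at line 1 remove [vtfgk,jfeg,ulxz] add [rjbzv] -> 9 lines: ail rjbzv whrtw wge oen xwlr pvss ymsp ggvn
Final line count: 9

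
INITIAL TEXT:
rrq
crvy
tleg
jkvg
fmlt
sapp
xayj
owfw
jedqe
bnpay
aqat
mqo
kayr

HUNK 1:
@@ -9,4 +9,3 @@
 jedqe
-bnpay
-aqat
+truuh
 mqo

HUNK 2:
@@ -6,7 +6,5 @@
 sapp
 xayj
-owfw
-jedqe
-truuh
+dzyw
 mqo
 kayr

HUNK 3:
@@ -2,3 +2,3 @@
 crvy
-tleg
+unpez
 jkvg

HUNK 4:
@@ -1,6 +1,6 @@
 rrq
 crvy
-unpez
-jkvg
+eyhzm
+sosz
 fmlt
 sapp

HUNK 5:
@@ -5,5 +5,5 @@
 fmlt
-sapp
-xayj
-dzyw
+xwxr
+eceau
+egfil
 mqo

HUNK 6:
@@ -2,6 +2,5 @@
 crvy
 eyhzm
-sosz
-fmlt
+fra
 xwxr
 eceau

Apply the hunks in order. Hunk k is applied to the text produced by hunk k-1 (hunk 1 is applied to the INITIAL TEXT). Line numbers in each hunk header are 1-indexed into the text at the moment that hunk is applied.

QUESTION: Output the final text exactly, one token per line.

Hunk 1: at line 9 remove [bnpay,aqat] add [truuh] -> 12 lines: rrq crvy tleg jkvg fmlt sapp xayj owfw jedqe truuh mqo kayr
Hunk 2: at line 6 remove [owfw,jedqe,truuh] add [dzyw] -> 10 lines: rrq crvy tleg jkvg fmlt sapp xayj dzyw mqo kayr
Hunk 3: at line 2 remove [tleg] add [unpez] -> 10 lines: rrq crvy unpez jkvg fmlt sapp xayj dzyw mqo kayr
Hunk 4: at line 1 remove [unpez,jkvg] add [eyhzm,sosz] -> 10 lines: rrq crvy eyhzm sosz fmlt sapp xayj dzyw mqo kayr
Hunk 5: at line 5 remove [sapp,xayj,dzyw] add [xwxr,eceau,egfil] -> 10 lines: rrq crvy eyhzm sosz fmlt xwxr eceau egfil mqo kayr
Hunk 6: at line 2 remove [sosz,fmlt] add [fra] -> 9 lines: rrq crvy eyhzm fra xwxr eceau egfil mqo kayr

Answer: rrq
crvy
eyhzm
fra
xwxr
eceau
egfil
mqo
kayr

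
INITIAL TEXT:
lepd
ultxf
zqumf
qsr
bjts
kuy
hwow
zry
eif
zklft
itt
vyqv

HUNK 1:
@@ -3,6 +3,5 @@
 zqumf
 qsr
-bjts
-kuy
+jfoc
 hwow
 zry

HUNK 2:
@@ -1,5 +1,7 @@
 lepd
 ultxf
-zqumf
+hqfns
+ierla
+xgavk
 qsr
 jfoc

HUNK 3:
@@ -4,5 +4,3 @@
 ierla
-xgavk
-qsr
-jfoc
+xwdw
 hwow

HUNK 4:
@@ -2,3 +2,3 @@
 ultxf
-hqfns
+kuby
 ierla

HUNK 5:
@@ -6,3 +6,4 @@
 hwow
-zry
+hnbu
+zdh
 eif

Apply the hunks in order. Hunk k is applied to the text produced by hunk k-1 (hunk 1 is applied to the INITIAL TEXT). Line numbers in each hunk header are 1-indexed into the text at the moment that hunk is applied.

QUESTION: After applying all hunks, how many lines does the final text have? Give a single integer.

Answer: 12

Derivation:
Hunk 1: at line 3 remove [bjts,kuy] add [jfoc] -> 11 lines: lepd ultxf zqumf qsr jfoc hwow zry eif zklft itt vyqv
Hunk 2: at line 1 remove [zqumf] add [hqfns,ierla,xgavk] -> 13 lines: lepd ultxf hqfns ierla xgavk qsr jfoc hwow zry eif zklft itt vyqv
Hunk 3: at line 4 remove [xgavk,qsr,jfoc] add [xwdw] -> 11 lines: lepd ultxf hqfns ierla xwdw hwow zry eif zklft itt vyqv
Hunk 4: at line 2 remove [hqfns] add [kuby] -> 11 lines: lepd ultxf kuby ierla xwdw hwow zry eif zklft itt vyqv
Hunk 5: at line 6 remove [zry] add [hnbu,zdh] -> 12 lines: lepd ultxf kuby ierla xwdw hwow hnbu zdh eif zklft itt vyqv
Final line count: 12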